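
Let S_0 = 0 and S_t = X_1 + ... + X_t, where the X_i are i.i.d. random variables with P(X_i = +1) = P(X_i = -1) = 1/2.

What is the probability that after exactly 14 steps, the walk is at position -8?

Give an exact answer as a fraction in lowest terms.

Answer: 91/4096

Derivation:
To reach position -8 after 14 steps: need 3 steps of +1 and 11 of -1.
Favorable paths: C(14,3) = 364
Total paths: 2^14 = 16384
P = 364/16384 = 91/4096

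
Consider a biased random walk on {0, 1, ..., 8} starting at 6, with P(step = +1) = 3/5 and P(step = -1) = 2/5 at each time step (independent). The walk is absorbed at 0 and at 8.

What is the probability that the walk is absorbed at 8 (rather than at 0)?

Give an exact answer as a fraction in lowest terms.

Biased walk: p = 3/5, q = 2/5, r = q/p = 2/3
Gambler's ruin: P(hit 8 before 0 | start at 6) = (1 - r^a)/(1 - r^N)
r^6 = 64/729; r^8 = 256/6561
P = (1 - 64/729) / (1 - 256/6561) = 665/729 / 6305/6561 = 1197/1261

Answer: 1197/1261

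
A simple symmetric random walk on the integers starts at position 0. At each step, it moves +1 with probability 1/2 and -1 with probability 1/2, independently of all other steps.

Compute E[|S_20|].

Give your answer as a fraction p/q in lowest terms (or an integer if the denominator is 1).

S_20 takes values m ≡ 0 (mod 2) with |m| ≤ 20; P(S_20=m) = C(20,(20+m)/2)/2^20.
Total paths: 2^20 = 1048576
Distribution: P(S=-20)=1/1048576, P(S=-18)=20/1048576, P(S=-16)=190/1048576, P(S=-14)=1140/1048576, P(S=-12)=4845/1048576, P(S=-10)=15504/1048576, P(S=-8)=38760/1048576, P(S=-6)=77520/1048576, P(S=-4)=125970/1048576, P(S=-2)=167960/1048576, P(S=0)=184756/1048576, P(S=2)=167960/1048576, P(S=4)=125970/1048576, P(S=6)=77520/1048576, P(S=8)=38760/1048576, P(S=10)=15504/1048576, P(S=12)=4845/1048576, P(S=14)=1140/1048576, P(S=16)=190/1048576, P(S=18)=20/1048576, P(S=20)=1/1048576
E[|S_20|] = Σ_m |m|·P(S_20=m) = 3695120/1048576 = 230945/65536

Answer: 230945/65536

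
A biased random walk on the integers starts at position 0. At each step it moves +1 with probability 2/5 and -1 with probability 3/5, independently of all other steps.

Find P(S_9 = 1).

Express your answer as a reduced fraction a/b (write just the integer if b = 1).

To reach position 1 after 9 steps: need 5 steps of +1 and 4 steps of -1.
Number of such sequences: C(9,5) = 126
Each has probability (2/5)^5 · (3/5)^4 = 2592/1953125
P = 126 · 2592/1953125 = 326592/1953125

Answer: 326592/1953125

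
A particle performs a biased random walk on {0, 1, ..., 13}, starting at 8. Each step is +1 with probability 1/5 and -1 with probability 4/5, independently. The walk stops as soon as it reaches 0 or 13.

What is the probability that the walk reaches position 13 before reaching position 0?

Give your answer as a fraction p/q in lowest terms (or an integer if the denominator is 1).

Answer: 21845/22369621

Derivation:
Biased walk: p = 1/5, q = 4/5, r = q/p = 4
Gambler's ruin: P(hit 13 before 0 | start at 8) = (1 - r^a)/(1 - r^N)
r^8 = 65536; r^13 = 67108864
P = (1 - 65536) / (1 - 67108864) = -65535 / -67108863 = 21845/22369621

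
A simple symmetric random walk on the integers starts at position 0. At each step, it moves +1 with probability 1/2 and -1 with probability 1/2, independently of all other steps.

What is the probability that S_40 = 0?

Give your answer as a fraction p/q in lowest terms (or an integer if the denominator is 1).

Answer: 34461632205/274877906944

Derivation:
To return to 0 after 40 steps: need exactly 20 steps of +1 and 20 of -1.
Favorable paths: C(40,20) = 137846528820
Total paths: 2^40 = 1099511627776
P = 137846528820/1099511627776 = 34461632205/274877906944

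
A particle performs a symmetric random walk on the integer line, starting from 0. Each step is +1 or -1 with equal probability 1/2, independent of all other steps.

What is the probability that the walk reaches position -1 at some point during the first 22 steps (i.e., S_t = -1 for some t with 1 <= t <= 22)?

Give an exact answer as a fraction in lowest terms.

Count via complement. Let g(t,s) = #length-t paths at position s with S_1..S_t all ≠ -1.
g(t,s) = g(t-1,s-1) + g(t-1,s+1) for s ≠ -1; g(t,-1) = 0.
t=0: g(0,0)=1
t=1: g(1,1)=1
t=2: g(2,0)=1 g(2,2)=1
t=3: g(3,1)=2 g(3,3)=1
t=4: g(4,0)=2 g(4,2)=3 g(4,4)=1
t=5: g(5,1)=5 g(5,3)=4 g(5,5)=1
t=6: g(6,0)=5 g(6,2)=9 g(6,4)=5 g(6,6)=1
t=7: g(7,1)=14 g(7,3)=14 g(7,5)=6 g(7,7)=1
t=8: g(8,0)=14 g(8,2)=28 g(8,4)=20 g(8,6)=7 g(8,8)=1
t=9: g(9,1)=42 g(9,3)=48 g(9,5)=27 g(9,7)=8 g(9,9)=1
t=10: g(10,0)=42 g(10,2)=90 g(10,4)=75 g(10,6)=35 g(10,8)=9 g(10,10)=1
t=11: g(11,1)=132 g(11,3)=165 g(11,5)=110 g(11,7)=44 g(11,9)=10 g(11,11)=1
t=12: g(12,0)=132 g(12,2)=297 g(12,4)=275 g(12,6)=154 g(12,8)=54 g(12,10)=11 g(12,12)=1
t=13: g(13,1)=429 g(13,3)=572 g(13,5)=429 g(13,7)=208 g(13,9)=65 g(13,11)=12 g(13,13)=1
t=14: g(14,0)=429 g(14,2)=1001 g(14,4)=1001 g(14,6)=637 g(14,8)=273 g(14,10)=77 g(14,12)=13 g(14,14)=1
t=15: g(15,1)=1430 g(15,3)=2002 g(15,5)=1638 g(15,7)=910 g(15,9)=350 g(15,11)=90 g(15,13)=14 g(15,15)=1
t=16: g(16,0)=1430 g(16,2)=3432 g(16,4)=3640 g(16,6)=2548 g(16,8)=1260 g(16,10)=440 g(16,12)=104 g(16,14)=15 g(16,16)=1
t=17: g(17,1)=4862 g(17,3)=7072 g(17,5)=6188 g(17,7)=3808 g(17,9)=1700 g(17,11)=544 g(17,13)=119 g(17,15)=16 g(17,17)=1
t=18: g(18,0)=4862 g(18,2)=11934 g(18,4)=13260 g(18,6)=9996 g(18,8)=5508 g(18,10)=2244 g(18,12)=663 g(18,14)=135 g(18,16)=17 g(18,18)=1
t=19: g(19,1)=16796 g(19,3)=25194 g(19,5)=23256 g(19,7)=15504 g(19,9)=7752 g(19,11)=2907 g(19,13)=798 g(19,15)=152 g(19,17)=18 g(19,19)=1
t=20: g(20,0)=16796 g(20,2)=41990 g(20,4)=48450 g(20,6)=38760 g(20,8)=23256 g(20,10)=10659 g(20,12)=3705 g(20,14)=950 g(20,16)=170 g(20,18)=19 g(20,20)=1
t=21: g(21,1)=58786 g(21,3)=90440 g(21,5)=87210 g(21,7)=62016 g(21,9)=33915 g(21,11)=14364 g(21,13)=4655 g(21,15)=1120 g(21,17)=189 g(21,19)=20 g(21,21)=1
t=22: g(22,0)=58786 g(22,2)=149226 g(22,4)=177650 g(22,6)=149226 g(22,8)=95931 g(22,10)=48279 g(22,12)=19019 g(22,14)=5775 g(22,16)=1309 g(22,18)=209 g(22,20)=21 g(22,22)=1
Paths never hitting -1: Σ_s g(22,s) = 705432
Paths hitting -1: 2^22 - 705432 = 3488872
P = 3488872/4194304 = 436109/524288

Answer: 436109/524288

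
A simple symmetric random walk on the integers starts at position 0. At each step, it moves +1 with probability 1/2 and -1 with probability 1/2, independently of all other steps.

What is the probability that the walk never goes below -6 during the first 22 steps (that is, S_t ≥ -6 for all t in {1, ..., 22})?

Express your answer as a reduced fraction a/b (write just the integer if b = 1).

Let f(t,s) = #length-t paths at position s with S_1..S_t all ≥ -6.
f(t,s) = f(t-1,s-1) + f(t-1,s+1) for s ≥ -6; f(t,s) = 0 for s < -6.
t=0: f(0,0)=1
t=1: f(1,-1)=1 f(1,1)=1
t=2: f(2,-2)=1 f(2,0)=2 f(2,2)=1
t=3: f(3,-3)=1 f(3,-1)=3 f(3,1)=3 f(3,3)=1
t=4: f(4,-4)=1 f(4,-2)=4 f(4,0)=6 f(4,2)=4 f(4,4)=1
t=5: f(5,-5)=1 f(5,-3)=5 f(5,-1)=10 f(5,1)=10 f(5,3)=5 f(5,5)=1
t=6: f(6,-6)=1 f(6,-4)=6 f(6,-2)=15 f(6,0)=20 f(6,2)=15 f(6,4)=6 f(6,6)=1
t=7: f(7,-5)=7 f(7,-3)=21 f(7,-1)=35 f(7,1)=35 f(7,3)=21 f(7,5)=7 f(7,7)=1
t=8: f(8,-6)=7 f(8,-4)=28 f(8,-2)=56 f(8,0)=70 f(8,2)=56 f(8,4)=28 f(8,6)=8 f(8,8)=1
t=9: f(9,-5)=35 f(9,-3)=84 f(9,-1)=126 f(9,1)=126 f(9,3)=84 f(9,5)=36 f(9,7)=9 f(9,9)=1
t=10: f(10,-6)=35 f(10,-4)=119 f(10,-2)=210 f(10,0)=252 f(10,2)=210 f(10,4)=120 f(10,6)=45 f(10,8)=10 f(10,10)=1
t=11: f(11,-5)=154 f(11,-3)=329 f(11,-1)=462 f(11,1)=462 f(11,3)=330 f(11,5)=165 f(11,7)=55 f(11,9)=11 f(11,11)=1
t=12: f(12,-6)=154 f(12,-4)=483 f(12,-2)=791 f(12,0)=924 f(12,2)=792 f(12,4)=495 f(12,6)=220 f(12,8)=66 f(12,10)=12 f(12,12)=1
t=13: f(13,-5)=637 f(13,-3)=1274 f(13,-1)=1715 f(13,1)=1716 f(13,3)=1287 f(13,5)=715 f(13,7)=286 f(13,9)=78 f(13,11)=13 f(13,13)=1
t=14: f(14,-6)=637 f(14,-4)=1911 f(14,-2)=2989 f(14,0)=3431 f(14,2)=3003 f(14,4)=2002 f(14,6)=1001 f(14,8)=364 f(14,10)=91 f(14,12)=14 f(14,14)=1
t=15: f(15,-5)=2548 f(15,-3)=4900 f(15,-1)=6420 f(15,1)=6434 f(15,3)=5005 f(15,5)=3003 f(15,7)=1365 f(15,9)=455 f(15,11)=105 f(15,13)=15 f(15,15)=1
t=16: f(16,-6)=2548 f(16,-4)=7448 f(16,-2)=11320 f(16,0)=12854 f(16,2)=11439 f(16,4)=8008 f(16,6)=4368 f(16,8)=1820 f(16,10)=560 f(16,12)=120 f(16,14)=16 f(16,16)=1
t=17: f(17,-5)=9996 f(17,-3)=18768 f(17,-1)=24174 f(17,1)=24293 f(17,3)=19447 f(17,5)=12376 f(17,7)=6188 f(17,9)=2380 f(17,11)=680 f(17,13)=136 f(17,15)=17 f(17,17)=1
t=18: f(18,-6)=9996 f(18,-4)=28764 f(18,-2)=42942 f(18,0)=48467 f(18,2)=43740 f(18,4)=31823 f(18,6)=18564 f(18,8)=8568 f(18,10)=3060 f(18,12)=816 f(18,14)=153 f(18,16)=18 f(18,18)=1
t=19: f(19,-5)=38760 f(19,-3)=71706 f(19,-1)=91409 f(19,1)=92207 f(19,3)=75563 f(19,5)=50387 f(19,7)=27132 f(19,9)=11628 f(19,11)=3876 f(19,13)=969 f(19,15)=171 f(19,17)=19 f(19,19)=1
t=20: f(20,-6)=38760 f(20,-4)=110466 f(20,-2)=163115 f(20,0)=183616 f(20,2)=167770 f(20,4)=125950 f(20,6)=77519 f(20,8)=38760 f(20,10)=15504 f(20,12)=4845 f(20,14)=1140 f(20,16)=190 f(20,18)=20 f(20,20)=1
t=21: f(21,-5)=149226 f(21,-3)=273581 f(21,-1)=346731 f(21,1)=351386 f(21,3)=293720 f(21,5)=203469 f(21,7)=116279 f(21,9)=54264 f(21,11)=20349 f(21,13)=5985 f(21,15)=1330 f(21,17)=210 f(21,19)=21 f(21,21)=1
t=22: f(22,-6)=149226 f(22,-4)=422807 f(22,-2)=620312 f(22,0)=698117 f(22,2)=645106 f(22,4)=497189 f(22,6)=319748 f(22,8)=170543 f(22,10)=74613 f(22,12)=26334 f(22,14)=7315 f(22,16)=1540 f(22,18)=231 f(22,20)=22 f(22,22)=1
Σ_s f(22,s) = 3633104
P = 3633104/4194304 = 227069/262144

Answer: 227069/262144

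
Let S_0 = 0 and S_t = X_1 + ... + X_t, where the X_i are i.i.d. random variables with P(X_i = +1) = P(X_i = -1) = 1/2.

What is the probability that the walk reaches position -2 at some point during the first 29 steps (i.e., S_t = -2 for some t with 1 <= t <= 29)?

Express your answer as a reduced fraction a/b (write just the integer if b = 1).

Answer: 23859587/33554432

Derivation:
Count via complement. Let g(t,s) = #length-t paths at position s with S_1..S_t all ≠ -2.
g(t,s) = g(t-1,s-1) + g(t-1,s+1) for s ≠ -2; g(t,-2) = 0.
t=0: g(0,0)=1
t=1: g(1,-1)=1 g(1,1)=1
t=2: g(2,0)=2 g(2,2)=1
t=3: g(3,-1)=2 g(3,1)=3 g(3,3)=1
t=4: g(4,0)=5 g(4,2)=4 g(4,4)=1
t=5: g(5,-1)=5 g(5,1)=9 g(5,3)=5 g(5,5)=1
t=6: g(6,0)=14 g(6,2)=14 g(6,4)=6 g(6,6)=1
t=7: g(7,-1)=14 g(7,1)=28 g(7,3)=20 g(7,5)=7 g(7,7)=1
t=8: g(8,0)=42 g(8,2)=48 g(8,4)=27 g(8,6)=8 g(8,8)=1
t=9: g(9,-1)=42 g(9,1)=90 g(9,3)=75 g(9,5)=35 g(9,7)=9 g(9,9)=1
t=10: g(10,0)=132 g(10,2)=165 g(10,4)=110 g(10,6)=44 g(10,8)=10 g(10,10)=1
t=11: g(11,-1)=132 g(11,1)=297 g(11,3)=275 g(11,5)=154 g(11,7)=54 g(11,9)=11 g(11,11)=1
t=12: g(12,0)=429 g(12,2)=572 g(12,4)=429 g(12,6)=208 g(12,8)=65 g(12,10)=12 g(12,12)=1
t=13: g(13,-1)=429 g(13,1)=1001 g(13,3)=1001 g(13,5)=637 g(13,7)=273 g(13,9)=77 g(13,11)=13 g(13,13)=1
t=14: g(14,0)=1430 g(14,2)=2002 g(14,4)=1638 g(14,6)=910 g(14,8)=350 g(14,10)=90 g(14,12)=14 g(14,14)=1
t=15: g(15,-1)=1430 g(15,1)=3432 g(15,3)=3640 g(15,5)=2548 g(15,7)=1260 g(15,9)=440 g(15,11)=104 g(15,13)=15 g(15,15)=1
t=16: g(16,0)=4862 g(16,2)=7072 g(16,4)=6188 g(16,6)=3808 g(16,8)=1700 g(16,10)=544 g(16,12)=119 g(16,14)=16 g(16,16)=1
t=17: g(17,-1)=4862 g(17,1)=11934 g(17,3)=13260 g(17,5)=9996 g(17,7)=5508 g(17,9)=2244 g(17,11)=663 g(17,13)=135 g(17,15)=17 g(17,17)=1
t=18: g(18,0)=16796 g(18,2)=25194 g(18,4)=23256 g(18,6)=15504 g(18,8)=7752 g(18,10)=2907 g(18,12)=798 g(18,14)=152 g(18,16)=18 g(18,18)=1
t=19: g(19,-1)=16796 g(19,1)=41990 g(19,3)=48450 g(19,5)=38760 g(19,7)=23256 g(19,9)=10659 g(19,11)=3705 g(19,13)=950 g(19,15)=170 g(19,17)=19 g(19,19)=1
t=20: g(20,0)=58786 g(20,2)=90440 g(20,4)=87210 g(20,6)=62016 g(20,8)=33915 g(20,10)=14364 g(20,12)=4655 g(20,14)=1120 g(20,16)=189 g(20,18)=20 g(20,20)=1
t=21: g(21,-1)=58786 g(21,1)=149226 g(21,3)=177650 g(21,5)=149226 g(21,7)=95931 g(21,9)=48279 g(21,11)=19019 g(21,13)=5775 g(21,15)=1309 g(21,17)=209 g(21,19)=21 g(21,21)=1
t=22: g(22,0)=208012 g(22,2)=326876 g(22,4)=326876 g(22,6)=245157 g(22,8)=144210 g(22,10)=67298 g(22,12)=24794 g(22,14)=7084 g(22,16)=1518 g(22,18)=230 g(22,20)=22 g(22,22)=1
t=23: g(23,-1)=208012 g(23,1)=534888 g(23,3)=653752 g(23,5)=572033 g(23,7)=389367 g(23,9)=211508 g(23,11)=92092 g(23,13)=31878 g(23,15)=8602 g(23,17)=1748 g(23,19)=252 g(23,21)=23 g(23,23)=1
t=24: g(24,0)=742900 g(24,2)=1188640 g(24,4)=1225785 g(24,6)=961400 g(24,8)=600875 g(24,10)=303600 g(24,12)=123970 g(24,14)=40480 g(24,16)=10350 g(24,18)=2000 g(24,20)=275 g(24,22)=24 g(24,24)=1
t=25: g(25,-1)=742900 g(25,1)=1931540 g(25,3)=2414425 g(25,5)=2187185 g(25,7)=1562275 g(25,9)=904475 g(25,11)=427570 g(25,13)=164450 g(25,15)=50830 g(25,17)=12350 g(25,19)=2275 g(25,21)=299 g(25,23)=25 g(25,25)=1
t=26: g(26,0)=2674440 g(26,2)=4345965 g(26,4)=4601610 g(26,6)=3749460 g(26,8)=2466750 g(26,10)=1332045 g(26,12)=592020 g(26,14)=215280 g(26,16)=63180 g(26,18)=14625 g(26,20)=2574 g(26,22)=324 g(26,24)=26 g(26,26)=1
t=27: g(27,-1)=2674440 g(27,1)=7020405 g(27,3)=8947575 g(27,5)=8351070 g(27,7)=6216210 g(27,9)=3798795 g(27,11)=1924065 g(27,13)=807300 g(27,15)=278460 g(27,17)=77805 g(27,19)=17199 g(27,21)=2898 g(27,23)=350 g(27,25)=27 g(27,27)=1
t=28: g(28,0)=9694845 g(28,2)=15967980 g(28,4)=17298645 g(28,6)=14567280 g(28,8)=10015005 g(28,10)=5722860 g(28,12)=2731365 g(28,14)=1085760 g(28,16)=356265 g(28,18)=95004 g(28,20)=20097 g(28,22)=3248 g(28,24)=377 g(28,26)=28 g(28,28)=1
t=29: g(29,-1)=9694845 g(29,1)=25662825 g(29,3)=33266625 g(29,5)=31865925 g(29,7)=24582285 g(29,9)=15737865 g(29,11)=8454225 g(29,13)=3817125 g(29,15)=1442025 g(29,17)=451269 g(29,19)=115101 g(29,21)=23345 g(29,23)=3625 g(29,25)=405 g(29,27)=29 g(29,29)=1
Paths never hitting -2: Σ_s g(29,s) = 155117520
Paths hitting -2: 2^29 - 155117520 = 381753392
P = 381753392/536870912 = 23859587/33554432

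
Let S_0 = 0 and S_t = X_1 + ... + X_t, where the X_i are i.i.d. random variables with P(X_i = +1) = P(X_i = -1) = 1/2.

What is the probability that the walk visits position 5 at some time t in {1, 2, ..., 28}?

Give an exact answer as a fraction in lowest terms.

Count via complement. Let g(t,s) = #length-t paths at position s with S_1..S_t all ≠ 5.
g(t,s) = g(t-1,s-1) + g(t-1,s+1) for s ≠ 5; g(t,5) = 0.
t=0: g(0,0)=1
t=1: g(1,-1)=1 g(1,1)=1
t=2: g(2,-2)=1 g(2,0)=2 g(2,2)=1
t=3: g(3,-3)=1 g(3,-1)=3 g(3,1)=3 g(3,3)=1
t=4: g(4,-4)=1 g(4,-2)=4 g(4,0)=6 g(4,2)=4 g(4,4)=1
t=5: g(5,-5)=1 g(5,-3)=5 g(5,-1)=10 g(5,1)=10 g(5,3)=5
t=6: g(6,-6)=1 g(6,-4)=6 g(6,-2)=15 g(6,0)=20 g(6,2)=15 g(6,4)=5
t=7: g(7,-7)=1 g(7,-5)=7 g(7,-3)=21 g(7,-1)=35 g(7,1)=35 g(7,3)=20
t=8: g(8,-8)=1 g(8,-6)=8 g(8,-4)=28 g(8,-2)=56 g(8,0)=70 g(8,2)=55 g(8,4)=20
t=9: g(9,-9)=1 g(9,-7)=9 g(9,-5)=36 g(9,-3)=84 g(9,-1)=126 g(9,1)=125 g(9,3)=75
t=10: g(10,-10)=1 g(10,-8)=10 g(10,-6)=45 g(10,-4)=120 g(10,-2)=210 g(10,0)=251 g(10,2)=200 g(10,4)=75
t=11: g(11,-11)=1 g(11,-9)=11 g(11,-7)=55 g(11,-5)=165 g(11,-3)=330 g(11,-1)=461 g(11,1)=451 g(11,3)=275
t=12: g(12,-12)=1 g(12,-10)=12 g(12,-8)=66 g(12,-6)=220 g(12,-4)=495 g(12,-2)=791 g(12,0)=912 g(12,2)=726 g(12,4)=275
t=13: g(13,-13)=1 g(13,-11)=13 g(13,-9)=78 g(13,-7)=286 g(13,-5)=715 g(13,-3)=1286 g(13,-1)=1703 g(13,1)=1638 g(13,3)=1001
t=14: g(14,-14)=1 g(14,-12)=14 g(14,-10)=91 g(14,-8)=364 g(14,-6)=1001 g(14,-4)=2001 g(14,-2)=2989 g(14,0)=3341 g(14,2)=2639 g(14,4)=1001
t=15: g(15,-15)=1 g(15,-13)=15 g(15,-11)=105 g(15,-9)=455 g(15,-7)=1365 g(15,-5)=3002 g(15,-3)=4990 g(15,-1)=6330 g(15,1)=5980 g(15,3)=3640
t=16: g(16,-16)=1 g(16,-14)=16 g(16,-12)=120 g(16,-10)=560 g(16,-8)=1820 g(16,-6)=4367 g(16,-4)=7992 g(16,-2)=11320 g(16,0)=12310 g(16,2)=9620 g(16,4)=3640
t=17: g(17,-17)=1 g(17,-15)=17 g(17,-13)=136 g(17,-11)=680 g(17,-9)=2380 g(17,-7)=6187 g(17,-5)=12359 g(17,-3)=19312 g(17,-1)=23630 g(17,1)=21930 g(17,3)=13260
t=18: g(18,-18)=1 g(18,-16)=18 g(18,-14)=153 g(18,-12)=816 g(18,-10)=3060 g(18,-8)=8567 g(18,-6)=18546 g(18,-4)=31671 g(18,-2)=42942 g(18,0)=45560 g(18,2)=35190 g(18,4)=13260
t=19: g(19,-19)=1 g(19,-17)=19 g(19,-15)=171 g(19,-13)=969 g(19,-11)=3876 g(19,-9)=11627 g(19,-7)=27113 g(19,-5)=50217 g(19,-3)=74613 g(19,-1)=88502 g(19,1)=80750 g(19,3)=48450
t=20: g(20,-20)=1 g(20,-18)=20 g(20,-16)=190 g(20,-14)=1140 g(20,-12)=4845 g(20,-10)=15503 g(20,-8)=38740 g(20,-6)=77330 g(20,-4)=124830 g(20,-2)=163115 g(20,0)=169252 g(20,2)=129200 g(20,4)=48450
t=21: g(21,-21)=1 g(21,-19)=21 g(21,-17)=210 g(21,-15)=1330 g(21,-13)=5985 g(21,-11)=20348 g(21,-9)=54243 g(21,-7)=116070 g(21,-5)=202160 g(21,-3)=287945 g(21,-1)=332367 g(21,1)=298452 g(21,3)=177650
t=22: g(22,-22)=1 g(22,-20)=22 g(22,-18)=231 g(22,-16)=1540 g(22,-14)=7315 g(22,-12)=26333 g(22,-10)=74591 g(22,-8)=170313 g(22,-6)=318230 g(22,-4)=490105 g(22,-2)=620312 g(22,0)=630819 g(22,2)=476102 g(22,4)=177650
t=23: g(23,-23)=1 g(23,-21)=23 g(23,-19)=253 g(23,-17)=1771 g(23,-15)=8855 g(23,-13)=33648 g(23,-11)=100924 g(23,-9)=244904 g(23,-7)=488543 g(23,-5)=808335 g(23,-3)=1110417 g(23,-1)=1251131 g(23,1)=1106921 g(23,3)=653752
t=24: g(24,-24)=1 g(24,-22)=24 g(24,-20)=276 g(24,-18)=2024 g(24,-16)=10626 g(24,-14)=42503 g(24,-12)=134572 g(24,-10)=345828 g(24,-8)=733447 g(24,-6)=1296878 g(24,-4)=1918752 g(24,-2)=2361548 g(24,0)=2358052 g(24,2)=1760673 g(24,4)=653752
t=25: g(25,-25)=1 g(25,-23)=25 g(25,-21)=300 g(25,-19)=2300 g(25,-17)=12650 g(25,-15)=53129 g(25,-13)=177075 g(25,-11)=480400 g(25,-9)=1079275 g(25,-7)=2030325 g(25,-5)=3215630 g(25,-3)=4280300 g(25,-1)=4719600 g(25,1)=4118725 g(25,3)=2414425
t=26: g(26,-26)=1 g(26,-24)=26 g(26,-22)=325 g(26,-20)=2600 g(26,-18)=14950 g(26,-16)=65779 g(26,-14)=230204 g(26,-12)=657475 g(26,-10)=1559675 g(26,-8)=3109600 g(26,-6)=5245955 g(26,-4)=7495930 g(26,-2)=8999900 g(26,0)=8838325 g(26,2)=6533150 g(26,4)=2414425
t=27: g(27,-27)=1 g(27,-25)=27 g(27,-23)=351 g(27,-21)=2925 g(27,-19)=17550 g(27,-17)=80729 g(27,-15)=295983 g(27,-13)=887679 g(27,-11)=2217150 g(27,-9)=4669275 g(27,-7)=8355555 g(27,-5)=12741885 g(27,-3)=16495830 g(27,-1)=17838225 g(27,1)=15371475 g(27,3)=8947575
t=28: g(28,-28)=1 g(28,-26)=28 g(28,-24)=378 g(28,-22)=3276 g(28,-20)=20475 g(28,-18)=98279 g(28,-16)=376712 g(28,-14)=1183662 g(28,-12)=3104829 g(28,-10)=6886425 g(28,-8)=13024830 g(28,-6)=21097440 g(28,-4)=29237715 g(28,-2)=34334055 g(28,0)=33209700 g(28,2)=24319050 g(28,4)=8947575
Paths never hitting 5: Σ_s g(28,s) = 175844430
Paths hitting 5: 2^28 - 175844430 = 92591026
P = 92591026/268435456 = 46295513/134217728

Answer: 46295513/134217728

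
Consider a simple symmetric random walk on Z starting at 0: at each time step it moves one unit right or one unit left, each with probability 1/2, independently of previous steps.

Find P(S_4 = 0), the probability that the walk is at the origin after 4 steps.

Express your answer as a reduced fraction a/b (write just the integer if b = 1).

Answer: 3/8

Derivation:
To return to 0 after 4 steps: need exactly 2 steps of +1 and 2 of -1.
Favorable paths: C(4,2) = 6
Total paths: 2^4 = 16
P = 6/16 = 3/8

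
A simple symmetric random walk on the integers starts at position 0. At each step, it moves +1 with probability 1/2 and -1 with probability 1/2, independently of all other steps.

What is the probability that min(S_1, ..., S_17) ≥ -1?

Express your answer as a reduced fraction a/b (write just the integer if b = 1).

Let f(t,s) = #length-t paths at position s with S_1..S_t all ≥ -1.
f(t,s) = f(t-1,s-1) + f(t-1,s+1) for s ≥ -1; f(t,s) = 0 for s < -1.
t=0: f(0,0)=1
t=1: f(1,-1)=1 f(1,1)=1
t=2: f(2,0)=2 f(2,2)=1
t=3: f(3,-1)=2 f(3,1)=3 f(3,3)=1
t=4: f(4,0)=5 f(4,2)=4 f(4,4)=1
t=5: f(5,-1)=5 f(5,1)=9 f(5,3)=5 f(5,5)=1
t=6: f(6,0)=14 f(6,2)=14 f(6,4)=6 f(6,6)=1
t=7: f(7,-1)=14 f(7,1)=28 f(7,3)=20 f(7,5)=7 f(7,7)=1
t=8: f(8,0)=42 f(8,2)=48 f(8,4)=27 f(8,6)=8 f(8,8)=1
t=9: f(9,-1)=42 f(9,1)=90 f(9,3)=75 f(9,5)=35 f(9,7)=9 f(9,9)=1
t=10: f(10,0)=132 f(10,2)=165 f(10,4)=110 f(10,6)=44 f(10,8)=10 f(10,10)=1
t=11: f(11,-1)=132 f(11,1)=297 f(11,3)=275 f(11,5)=154 f(11,7)=54 f(11,9)=11 f(11,11)=1
t=12: f(12,0)=429 f(12,2)=572 f(12,4)=429 f(12,6)=208 f(12,8)=65 f(12,10)=12 f(12,12)=1
t=13: f(13,-1)=429 f(13,1)=1001 f(13,3)=1001 f(13,5)=637 f(13,7)=273 f(13,9)=77 f(13,11)=13 f(13,13)=1
t=14: f(14,0)=1430 f(14,2)=2002 f(14,4)=1638 f(14,6)=910 f(14,8)=350 f(14,10)=90 f(14,12)=14 f(14,14)=1
t=15: f(15,-1)=1430 f(15,1)=3432 f(15,3)=3640 f(15,5)=2548 f(15,7)=1260 f(15,9)=440 f(15,11)=104 f(15,13)=15 f(15,15)=1
t=16: f(16,0)=4862 f(16,2)=7072 f(16,4)=6188 f(16,6)=3808 f(16,8)=1700 f(16,10)=544 f(16,12)=119 f(16,14)=16 f(16,16)=1
t=17: f(17,-1)=4862 f(17,1)=11934 f(17,3)=13260 f(17,5)=9996 f(17,7)=5508 f(17,9)=2244 f(17,11)=663 f(17,13)=135 f(17,15)=17 f(17,17)=1
Σ_s f(17,s) = 48620
P = 48620/131072 = 12155/32768

Answer: 12155/32768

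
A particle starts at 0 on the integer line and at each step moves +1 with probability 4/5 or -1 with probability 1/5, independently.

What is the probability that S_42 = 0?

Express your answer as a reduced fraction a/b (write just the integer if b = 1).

To be at 0 after 42 steps: need exactly 21 steps of +1 and 21 of -1.
Number of such sequences: C(42,21) = 538257874440
Each has probability (4/5)^21 · (1/5)^21 = 4398046511104/227373675443232059478759765625
P = 538257874440 · 4398046511104/227373675443232059478759765625 = 473456633351019379556352/45474735088646411895751953125

Answer: 473456633351019379556352/45474735088646411895751953125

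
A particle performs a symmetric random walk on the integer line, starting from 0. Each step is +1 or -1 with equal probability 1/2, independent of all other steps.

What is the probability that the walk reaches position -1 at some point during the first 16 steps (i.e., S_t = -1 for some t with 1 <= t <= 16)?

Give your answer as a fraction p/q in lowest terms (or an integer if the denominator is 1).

Count via complement. Let g(t,s) = #length-t paths at position s with S_1..S_t all ≠ -1.
g(t,s) = g(t-1,s-1) + g(t-1,s+1) for s ≠ -1; g(t,-1) = 0.
t=0: g(0,0)=1
t=1: g(1,1)=1
t=2: g(2,0)=1 g(2,2)=1
t=3: g(3,1)=2 g(3,3)=1
t=4: g(4,0)=2 g(4,2)=3 g(4,4)=1
t=5: g(5,1)=5 g(5,3)=4 g(5,5)=1
t=6: g(6,0)=5 g(6,2)=9 g(6,4)=5 g(6,6)=1
t=7: g(7,1)=14 g(7,3)=14 g(7,5)=6 g(7,7)=1
t=8: g(8,0)=14 g(8,2)=28 g(8,4)=20 g(8,6)=7 g(8,8)=1
t=9: g(9,1)=42 g(9,3)=48 g(9,5)=27 g(9,7)=8 g(9,9)=1
t=10: g(10,0)=42 g(10,2)=90 g(10,4)=75 g(10,6)=35 g(10,8)=9 g(10,10)=1
t=11: g(11,1)=132 g(11,3)=165 g(11,5)=110 g(11,7)=44 g(11,9)=10 g(11,11)=1
t=12: g(12,0)=132 g(12,2)=297 g(12,4)=275 g(12,6)=154 g(12,8)=54 g(12,10)=11 g(12,12)=1
t=13: g(13,1)=429 g(13,3)=572 g(13,5)=429 g(13,7)=208 g(13,9)=65 g(13,11)=12 g(13,13)=1
t=14: g(14,0)=429 g(14,2)=1001 g(14,4)=1001 g(14,6)=637 g(14,8)=273 g(14,10)=77 g(14,12)=13 g(14,14)=1
t=15: g(15,1)=1430 g(15,3)=2002 g(15,5)=1638 g(15,7)=910 g(15,9)=350 g(15,11)=90 g(15,13)=14 g(15,15)=1
t=16: g(16,0)=1430 g(16,2)=3432 g(16,4)=3640 g(16,6)=2548 g(16,8)=1260 g(16,10)=440 g(16,12)=104 g(16,14)=15 g(16,16)=1
Paths never hitting -1: Σ_s g(16,s) = 12870
Paths hitting -1: 2^16 - 12870 = 52666
P = 52666/65536 = 26333/32768

Answer: 26333/32768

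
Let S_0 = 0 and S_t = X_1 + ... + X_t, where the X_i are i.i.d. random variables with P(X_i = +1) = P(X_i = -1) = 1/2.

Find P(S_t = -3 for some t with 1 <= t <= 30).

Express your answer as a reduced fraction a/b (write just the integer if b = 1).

Answer: 313889477/536870912

Derivation:
Count via complement. Let g(t,s) = #length-t paths at position s with S_1..S_t all ≠ -3.
g(t,s) = g(t-1,s-1) + g(t-1,s+1) for s ≠ -3; g(t,-3) = 0.
t=0: g(0,0)=1
t=1: g(1,-1)=1 g(1,1)=1
t=2: g(2,-2)=1 g(2,0)=2 g(2,2)=1
t=3: g(3,-1)=3 g(3,1)=3 g(3,3)=1
t=4: g(4,-2)=3 g(4,0)=6 g(4,2)=4 g(4,4)=1
t=5: g(5,-1)=9 g(5,1)=10 g(5,3)=5 g(5,5)=1
t=6: g(6,-2)=9 g(6,0)=19 g(6,2)=15 g(6,4)=6 g(6,6)=1
t=7: g(7,-1)=28 g(7,1)=34 g(7,3)=21 g(7,5)=7 g(7,7)=1
t=8: g(8,-2)=28 g(8,0)=62 g(8,2)=55 g(8,4)=28 g(8,6)=8 g(8,8)=1
t=9: g(9,-1)=90 g(9,1)=117 g(9,3)=83 g(9,5)=36 g(9,7)=9 g(9,9)=1
t=10: g(10,-2)=90 g(10,0)=207 g(10,2)=200 g(10,4)=119 g(10,6)=45 g(10,8)=10 g(10,10)=1
t=11: g(11,-1)=297 g(11,1)=407 g(11,3)=319 g(11,5)=164 g(11,7)=55 g(11,9)=11 g(11,11)=1
t=12: g(12,-2)=297 g(12,0)=704 g(12,2)=726 g(12,4)=483 g(12,6)=219 g(12,8)=66 g(12,10)=12 g(12,12)=1
t=13: g(13,-1)=1001 g(13,1)=1430 g(13,3)=1209 g(13,5)=702 g(13,7)=285 g(13,9)=78 g(13,11)=13 g(13,13)=1
t=14: g(14,-2)=1001 g(14,0)=2431 g(14,2)=2639 g(14,4)=1911 g(14,6)=987 g(14,8)=363 g(14,10)=91 g(14,12)=14 g(14,14)=1
t=15: g(15,-1)=3432 g(15,1)=5070 g(15,3)=4550 g(15,5)=2898 g(15,7)=1350 g(15,9)=454 g(15,11)=105 g(15,13)=15 g(15,15)=1
t=16: g(16,-2)=3432 g(16,0)=8502 g(16,2)=9620 g(16,4)=7448 g(16,6)=4248 g(16,8)=1804 g(16,10)=559 g(16,12)=120 g(16,14)=16 g(16,16)=1
t=17: g(17,-1)=11934 g(17,1)=18122 g(17,3)=17068 g(17,5)=11696 g(17,7)=6052 g(17,9)=2363 g(17,11)=679 g(17,13)=136 g(17,15)=17 g(17,17)=1
t=18: g(18,-2)=11934 g(18,0)=30056 g(18,2)=35190 g(18,4)=28764 g(18,6)=17748 g(18,8)=8415 g(18,10)=3042 g(18,12)=815 g(18,14)=153 g(18,16)=18 g(18,18)=1
t=19: g(19,-1)=41990 g(19,1)=65246 g(19,3)=63954 g(19,5)=46512 g(19,7)=26163 g(19,9)=11457 g(19,11)=3857 g(19,13)=968 g(19,15)=171 g(19,17)=19 g(19,19)=1
t=20: g(20,-2)=41990 g(20,0)=107236 g(20,2)=129200 g(20,4)=110466 g(20,6)=72675 g(20,8)=37620 g(20,10)=15314 g(20,12)=4825 g(20,14)=1139 g(20,16)=190 g(20,18)=20 g(20,20)=1
t=21: g(21,-1)=149226 g(21,1)=236436 g(21,3)=239666 g(21,5)=183141 g(21,7)=110295 g(21,9)=52934 g(21,11)=20139 g(21,13)=5964 g(21,15)=1329 g(21,17)=210 g(21,19)=21 g(21,21)=1
t=22: g(22,-2)=149226 g(22,0)=385662 g(22,2)=476102 g(22,4)=422807 g(22,6)=293436 g(22,8)=163229 g(22,10)=73073 g(22,12)=26103 g(22,14)=7293 g(22,16)=1539 g(22,18)=231 g(22,20)=22 g(22,22)=1
t=23: g(23,-1)=534888 g(23,1)=861764 g(23,3)=898909 g(23,5)=716243 g(23,7)=456665 g(23,9)=236302 g(23,11)=99176 g(23,13)=33396 g(23,15)=8832 g(23,17)=1770 g(23,19)=253 g(23,21)=23 g(23,23)=1
t=24: g(24,-2)=534888 g(24,0)=1396652 g(24,2)=1760673 g(24,4)=1615152 g(24,6)=1172908 g(24,8)=692967 g(24,10)=335478 g(24,12)=132572 g(24,14)=42228 g(24,16)=10602 g(24,18)=2023 g(24,20)=276 g(24,22)=24 g(24,24)=1
t=25: g(25,-1)=1931540 g(25,1)=3157325 g(25,3)=3375825 g(25,5)=2788060 g(25,7)=1865875 g(25,9)=1028445 g(25,11)=468050 g(25,13)=174800 g(25,15)=52830 g(25,17)=12625 g(25,19)=2299 g(25,21)=300 g(25,23)=25 g(25,25)=1
t=26: g(26,-2)=1931540 g(26,0)=5088865 g(26,2)=6533150 g(26,4)=6163885 g(26,6)=4653935 g(26,8)=2894320 g(26,10)=1496495 g(26,12)=642850 g(26,14)=227630 g(26,16)=65455 g(26,18)=14924 g(26,20)=2599 g(26,22)=325 g(26,24)=26 g(26,26)=1
t=27: g(27,-1)=7020405 g(27,1)=11622015 g(27,3)=12697035 g(27,5)=10817820 g(27,7)=7548255 g(27,9)=4390815 g(27,11)=2139345 g(27,13)=870480 g(27,15)=293085 g(27,17)=80379 g(27,19)=17523 g(27,21)=2924 g(27,23)=351 g(27,25)=27 g(27,27)=1
t=28: g(28,-2)=7020405 g(28,0)=18642420 g(28,2)=24319050 g(28,4)=23514855 g(28,6)=18366075 g(28,8)=11939070 g(28,10)=6530160 g(28,12)=3009825 g(28,14)=1163565 g(28,16)=373464 g(28,18)=97902 g(28,20)=20447 g(28,22)=3275 g(28,24)=378 g(28,26)=28 g(28,28)=1
t=29: g(29,-1)=25662825 g(29,1)=42961470 g(29,3)=47833905 g(29,5)=41880930 g(29,7)=30305145 g(29,9)=18469230 g(29,11)=9539985 g(29,13)=4173390 g(29,15)=1537029 g(29,17)=471366 g(29,19)=118349 g(29,21)=23722 g(29,23)=3653 g(29,25)=406 g(29,27)=29 g(29,29)=1
t=30: g(30,-2)=25662825 g(30,0)=68624295 g(30,2)=90795375 g(30,4)=89714835 g(30,6)=72186075 g(30,8)=48774375 g(30,10)=28009215 g(30,12)=13713375 g(30,14)=5710419 g(30,16)=2008395 g(30,18)=589715 g(30,20)=142071 g(30,22)=27375 g(30,24)=4059 g(30,26)=435 g(30,28)=30 g(30,30)=1
Paths never hitting -3: Σ_s g(30,s) = 445962870
Paths hitting -3: 2^30 - 445962870 = 627778954
P = 627778954/1073741824 = 313889477/536870912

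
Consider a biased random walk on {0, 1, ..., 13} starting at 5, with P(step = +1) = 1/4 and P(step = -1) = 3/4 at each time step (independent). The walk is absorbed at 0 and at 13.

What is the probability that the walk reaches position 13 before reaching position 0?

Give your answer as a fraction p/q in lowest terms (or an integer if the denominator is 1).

Answer: 121/797161

Derivation:
Biased walk: p = 1/4, q = 3/4, r = q/p = 3
Gambler's ruin: P(hit 13 before 0 | start at 5) = (1 - r^a)/(1 - r^N)
r^5 = 243; r^13 = 1594323
P = (1 - 243) / (1 - 1594323) = -242 / -1594322 = 121/797161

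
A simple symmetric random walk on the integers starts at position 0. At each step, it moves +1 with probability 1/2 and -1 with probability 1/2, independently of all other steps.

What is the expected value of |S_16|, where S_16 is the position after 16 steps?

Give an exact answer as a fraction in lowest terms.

Answer: 6435/2048

Derivation:
S_16 takes values m ≡ 0 (mod 2) with |m| ≤ 16; P(S_16=m) = C(16,(16+m)/2)/2^16.
Total paths: 2^16 = 65536
Distribution: P(S=-16)=1/65536, P(S=-14)=16/65536, P(S=-12)=120/65536, P(S=-10)=560/65536, P(S=-8)=1820/65536, P(S=-6)=4368/65536, P(S=-4)=8008/65536, P(S=-2)=11440/65536, P(S=0)=12870/65536, P(S=2)=11440/65536, P(S=4)=8008/65536, P(S=6)=4368/65536, P(S=8)=1820/65536, P(S=10)=560/65536, P(S=12)=120/65536, P(S=14)=16/65536, P(S=16)=1/65536
E[|S_16|] = Σ_m |m|·P(S_16=m) = 205920/65536 = 6435/2048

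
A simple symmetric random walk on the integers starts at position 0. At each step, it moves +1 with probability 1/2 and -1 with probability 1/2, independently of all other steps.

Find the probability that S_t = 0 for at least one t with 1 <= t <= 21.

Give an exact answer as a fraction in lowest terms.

Count via complement. Let g(t,s) = #length-t paths at position s with S_1..S_t all ≠ 0.
g(t,s) = g(t-1,s-1) + g(t-1,s+1) for s ≠ 0; g(t,0) = 0.
t=0: g(0,0)=1
t=1: g(1,-1)=1 g(1,1)=1
t=2: g(2,-2)=1 g(2,2)=1
t=3: g(3,-3)=1 g(3,-1)=1 g(3,1)=1 g(3,3)=1
t=4: g(4,-4)=1 g(4,-2)=2 g(4,2)=2 g(4,4)=1
t=5: g(5,-5)=1 g(5,-3)=3 g(5,-1)=2 g(5,1)=2 g(5,3)=3 g(5,5)=1
t=6: g(6,-6)=1 g(6,-4)=4 g(6,-2)=5 g(6,2)=5 g(6,4)=4 g(6,6)=1
t=7: g(7,-7)=1 g(7,-5)=5 g(7,-3)=9 g(7,-1)=5 g(7,1)=5 g(7,3)=9 g(7,5)=5 g(7,7)=1
t=8: g(8,-8)=1 g(8,-6)=6 g(8,-4)=14 g(8,-2)=14 g(8,2)=14 g(8,4)=14 g(8,6)=6 g(8,8)=1
t=9: g(9,-9)=1 g(9,-7)=7 g(9,-5)=20 g(9,-3)=28 g(9,-1)=14 g(9,1)=14 g(9,3)=28 g(9,5)=20 g(9,7)=7 g(9,9)=1
t=10: g(10,-10)=1 g(10,-8)=8 g(10,-6)=27 g(10,-4)=48 g(10,-2)=42 g(10,2)=42 g(10,4)=48 g(10,6)=27 g(10,8)=8 g(10,10)=1
t=11: g(11,-11)=1 g(11,-9)=9 g(11,-7)=35 g(11,-5)=75 g(11,-3)=90 g(11,-1)=42 g(11,1)=42 g(11,3)=90 g(11,5)=75 g(11,7)=35 g(11,9)=9 g(11,11)=1
t=12: g(12,-12)=1 g(12,-10)=10 g(12,-8)=44 g(12,-6)=110 g(12,-4)=165 g(12,-2)=132 g(12,2)=132 g(12,4)=165 g(12,6)=110 g(12,8)=44 g(12,10)=10 g(12,12)=1
t=13: g(13,-13)=1 g(13,-11)=11 g(13,-9)=54 g(13,-7)=154 g(13,-5)=275 g(13,-3)=297 g(13,-1)=132 g(13,1)=132 g(13,3)=297 g(13,5)=275 g(13,7)=154 g(13,9)=54 g(13,11)=11 g(13,13)=1
t=14: g(14,-14)=1 g(14,-12)=12 g(14,-10)=65 g(14,-8)=208 g(14,-6)=429 g(14,-4)=572 g(14,-2)=429 g(14,2)=429 g(14,4)=572 g(14,6)=429 g(14,8)=208 g(14,10)=65 g(14,12)=12 g(14,14)=1
t=15: g(15,-15)=1 g(15,-13)=13 g(15,-11)=77 g(15,-9)=273 g(15,-7)=637 g(15,-5)=1001 g(15,-3)=1001 g(15,-1)=429 g(15,1)=429 g(15,3)=1001 g(15,5)=1001 g(15,7)=637 g(15,9)=273 g(15,11)=77 g(15,13)=13 g(15,15)=1
t=16: g(16,-16)=1 g(16,-14)=14 g(16,-12)=90 g(16,-10)=350 g(16,-8)=910 g(16,-6)=1638 g(16,-4)=2002 g(16,-2)=1430 g(16,2)=1430 g(16,4)=2002 g(16,6)=1638 g(16,8)=910 g(16,10)=350 g(16,12)=90 g(16,14)=14 g(16,16)=1
t=17: g(17,-17)=1 g(17,-15)=15 g(17,-13)=104 g(17,-11)=440 g(17,-9)=1260 g(17,-7)=2548 g(17,-5)=3640 g(17,-3)=3432 g(17,-1)=1430 g(17,1)=1430 g(17,3)=3432 g(17,5)=3640 g(17,7)=2548 g(17,9)=1260 g(17,11)=440 g(17,13)=104 g(17,15)=15 g(17,17)=1
t=18: g(18,-18)=1 g(18,-16)=16 g(18,-14)=119 g(18,-12)=544 g(18,-10)=1700 g(18,-8)=3808 g(18,-6)=6188 g(18,-4)=7072 g(18,-2)=4862 g(18,2)=4862 g(18,4)=7072 g(18,6)=6188 g(18,8)=3808 g(18,10)=1700 g(18,12)=544 g(18,14)=119 g(18,16)=16 g(18,18)=1
t=19: g(19,-19)=1 g(19,-17)=17 g(19,-15)=135 g(19,-13)=663 g(19,-11)=2244 g(19,-9)=5508 g(19,-7)=9996 g(19,-5)=13260 g(19,-3)=11934 g(19,-1)=4862 g(19,1)=4862 g(19,3)=11934 g(19,5)=13260 g(19,7)=9996 g(19,9)=5508 g(19,11)=2244 g(19,13)=663 g(19,15)=135 g(19,17)=17 g(19,19)=1
t=20: g(20,-20)=1 g(20,-18)=18 g(20,-16)=152 g(20,-14)=798 g(20,-12)=2907 g(20,-10)=7752 g(20,-8)=15504 g(20,-6)=23256 g(20,-4)=25194 g(20,-2)=16796 g(20,2)=16796 g(20,4)=25194 g(20,6)=23256 g(20,8)=15504 g(20,10)=7752 g(20,12)=2907 g(20,14)=798 g(20,16)=152 g(20,18)=18 g(20,20)=1
t=21: g(21,-21)=1 g(21,-19)=19 g(21,-17)=170 g(21,-15)=950 g(21,-13)=3705 g(21,-11)=10659 g(21,-9)=23256 g(21,-7)=38760 g(21,-5)=48450 g(21,-3)=41990 g(21,-1)=16796 g(21,1)=16796 g(21,3)=41990 g(21,5)=48450 g(21,7)=38760 g(21,9)=23256 g(21,11)=10659 g(21,13)=3705 g(21,15)=950 g(21,17)=170 g(21,19)=19 g(21,21)=1
Paths never hitting 0: Σ_s g(21,s) = 369512
Paths hitting 0: 2^21 - 369512 = 1727640
P = 1727640/2097152 = 215955/262144

Answer: 215955/262144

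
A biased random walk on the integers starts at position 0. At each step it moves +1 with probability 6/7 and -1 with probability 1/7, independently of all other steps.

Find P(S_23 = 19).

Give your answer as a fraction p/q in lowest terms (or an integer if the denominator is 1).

Answer: 5550048512015597568/27368747340080916343

Derivation:
To reach position 19 after 23 steps: need 21 steps of +1 and 2 steps of -1.
Number of such sequences: C(23,21) = 253
Each has probability (6/7)^21 · (1/7)^2 = 21936950640377856/27368747340080916343
P = 253 · 21936950640377856/27368747340080916343 = 5550048512015597568/27368747340080916343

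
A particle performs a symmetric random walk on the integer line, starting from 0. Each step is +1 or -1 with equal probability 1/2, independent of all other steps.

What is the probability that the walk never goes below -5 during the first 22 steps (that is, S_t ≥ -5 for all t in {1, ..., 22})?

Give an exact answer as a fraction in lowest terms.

Let f(t,s) = #length-t paths at position s with S_1..S_t all ≥ -5.
f(t,s) = f(t-1,s-1) + f(t-1,s+1) for s ≥ -5; f(t,s) = 0 for s < -5.
t=0: f(0,0)=1
t=1: f(1,-1)=1 f(1,1)=1
t=2: f(2,-2)=1 f(2,0)=2 f(2,2)=1
t=3: f(3,-3)=1 f(3,-1)=3 f(3,1)=3 f(3,3)=1
t=4: f(4,-4)=1 f(4,-2)=4 f(4,0)=6 f(4,2)=4 f(4,4)=1
t=5: f(5,-5)=1 f(5,-3)=5 f(5,-1)=10 f(5,1)=10 f(5,3)=5 f(5,5)=1
t=6: f(6,-4)=6 f(6,-2)=15 f(6,0)=20 f(6,2)=15 f(6,4)=6 f(6,6)=1
t=7: f(7,-5)=6 f(7,-3)=21 f(7,-1)=35 f(7,1)=35 f(7,3)=21 f(7,5)=7 f(7,7)=1
t=8: f(8,-4)=27 f(8,-2)=56 f(8,0)=70 f(8,2)=56 f(8,4)=28 f(8,6)=8 f(8,8)=1
t=9: f(9,-5)=27 f(9,-3)=83 f(9,-1)=126 f(9,1)=126 f(9,3)=84 f(9,5)=36 f(9,7)=9 f(9,9)=1
t=10: f(10,-4)=110 f(10,-2)=209 f(10,0)=252 f(10,2)=210 f(10,4)=120 f(10,6)=45 f(10,8)=10 f(10,10)=1
t=11: f(11,-5)=110 f(11,-3)=319 f(11,-1)=461 f(11,1)=462 f(11,3)=330 f(11,5)=165 f(11,7)=55 f(11,9)=11 f(11,11)=1
t=12: f(12,-4)=429 f(12,-2)=780 f(12,0)=923 f(12,2)=792 f(12,4)=495 f(12,6)=220 f(12,8)=66 f(12,10)=12 f(12,12)=1
t=13: f(13,-5)=429 f(13,-3)=1209 f(13,-1)=1703 f(13,1)=1715 f(13,3)=1287 f(13,5)=715 f(13,7)=286 f(13,9)=78 f(13,11)=13 f(13,13)=1
t=14: f(14,-4)=1638 f(14,-2)=2912 f(14,0)=3418 f(14,2)=3002 f(14,4)=2002 f(14,6)=1001 f(14,8)=364 f(14,10)=91 f(14,12)=14 f(14,14)=1
t=15: f(15,-5)=1638 f(15,-3)=4550 f(15,-1)=6330 f(15,1)=6420 f(15,3)=5004 f(15,5)=3003 f(15,7)=1365 f(15,9)=455 f(15,11)=105 f(15,13)=15 f(15,15)=1
t=16: f(16,-4)=6188 f(16,-2)=10880 f(16,0)=12750 f(16,2)=11424 f(16,4)=8007 f(16,6)=4368 f(16,8)=1820 f(16,10)=560 f(16,12)=120 f(16,14)=16 f(16,16)=1
t=17: f(17,-5)=6188 f(17,-3)=17068 f(17,-1)=23630 f(17,1)=24174 f(17,3)=19431 f(17,5)=12375 f(17,7)=6188 f(17,9)=2380 f(17,11)=680 f(17,13)=136 f(17,15)=17 f(17,17)=1
t=18: f(18,-4)=23256 f(18,-2)=40698 f(18,0)=47804 f(18,2)=43605 f(18,4)=31806 f(18,6)=18563 f(18,8)=8568 f(18,10)=3060 f(18,12)=816 f(18,14)=153 f(18,16)=18 f(18,18)=1
t=19: f(19,-5)=23256 f(19,-3)=63954 f(19,-1)=88502 f(19,1)=91409 f(19,3)=75411 f(19,5)=50369 f(19,7)=27131 f(19,9)=11628 f(19,11)=3876 f(19,13)=969 f(19,15)=171 f(19,17)=19 f(19,19)=1
t=20: f(20,-4)=87210 f(20,-2)=152456 f(20,0)=179911 f(20,2)=166820 f(20,4)=125780 f(20,6)=77500 f(20,8)=38759 f(20,10)=15504 f(20,12)=4845 f(20,14)=1140 f(20,16)=190 f(20,18)=20 f(20,20)=1
t=21: f(21,-5)=87210 f(21,-3)=239666 f(21,-1)=332367 f(21,1)=346731 f(21,3)=292600 f(21,5)=203280 f(21,7)=116259 f(21,9)=54263 f(21,11)=20349 f(21,13)=5985 f(21,15)=1330 f(21,17)=210 f(21,19)=21 f(21,21)=1
t=22: f(22,-4)=326876 f(22,-2)=572033 f(22,0)=679098 f(22,2)=639331 f(22,4)=495880 f(22,6)=319539 f(22,8)=170522 f(22,10)=74612 f(22,12)=26334 f(22,14)=7315 f(22,16)=1540 f(22,18)=231 f(22,20)=22 f(22,22)=1
Σ_s f(22,s) = 3313334
P = 3313334/4194304 = 1656667/2097152

Answer: 1656667/2097152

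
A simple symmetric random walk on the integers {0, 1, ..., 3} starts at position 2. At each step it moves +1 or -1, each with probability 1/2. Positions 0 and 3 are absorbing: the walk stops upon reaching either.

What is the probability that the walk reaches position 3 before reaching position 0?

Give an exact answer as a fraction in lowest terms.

Answer: 2/3

Derivation:
Symmetric walk (p = 1/2): the harmonic-function argument gives P(hit 3 before 0 | start at 2) = a/N.
P = 2/3 = 2/3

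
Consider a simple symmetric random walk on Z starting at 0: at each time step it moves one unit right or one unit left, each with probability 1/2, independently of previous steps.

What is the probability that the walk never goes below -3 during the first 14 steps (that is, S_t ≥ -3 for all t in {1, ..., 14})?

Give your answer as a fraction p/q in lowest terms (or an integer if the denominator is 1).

Answer: 715/1024

Derivation:
Let f(t,s) = #length-t paths at position s with S_1..S_t all ≥ -3.
f(t,s) = f(t-1,s-1) + f(t-1,s+1) for s ≥ -3; f(t,s) = 0 for s < -3.
t=0: f(0,0)=1
t=1: f(1,-1)=1 f(1,1)=1
t=2: f(2,-2)=1 f(2,0)=2 f(2,2)=1
t=3: f(3,-3)=1 f(3,-1)=3 f(3,1)=3 f(3,3)=1
t=4: f(4,-2)=4 f(4,0)=6 f(4,2)=4 f(4,4)=1
t=5: f(5,-3)=4 f(5,-1)=10 f(5,1)=10 f(5,3)=5 f(5,5)=1
t=6: f(6,-2)=14 f(6,0)=20 f(6,2)=15 f(6,4)=6 f(6,6)=1
t=7: f(7,-3)=14 f(7,-1)=34 f(7,1)=35 f(7,3)=21 f(7,5)=7 f(7,7)=1
t=8: f(8,-2)=48 f(8,0)=69 f(8,2)=56 f(8,4)=28 f(8,6)=8 f(8,8)=1
t=9: f(9,-3)=48 f(9,-1)=117 f(9,1)=125 f(9,3)=84 f(9,5)=36 f(9,7)=9 f(9,9)=1
t=10: f(10,-2)=165 f(10,0)=242 f(10,2)=209 f(10,4)=120 f(10,6)=45 f(10,8)=10 f(10,10)=1
t=11: f(11,-3)=165 f(11,-1)=407 f(11,1)=451 f(11,3)=329 f(11,5)=165 f(11,7)=55 f(11,9)=11 f(11,11)=1
t=12: f(12,-2)=572 f(12,0)=858 f(12,2)=780 f(12,4)=494 f(12,6)=220 f(12,8)=66 f(12,10)=12 f(12,12)=1
t=13: f(13,-3)=572 f(13,-1)=1430 f(13,1)=1638 f(13,3)=1274 f(13,5)=714 f(13,7)=286 f(13,9)=78 f(13,11)=13 f(13,13)=1
t=14: f(14,-2)=2002 f(14,0)=3068 f(14,2)=2912 f(14,4)=1988 f(14,6)=1000 f(14,8)=364 f(14,10)=91 f(14,12)=14 f(14,14)=1
Σ_s f(14,s) = 11440
P = 11440/16384 = 715/1024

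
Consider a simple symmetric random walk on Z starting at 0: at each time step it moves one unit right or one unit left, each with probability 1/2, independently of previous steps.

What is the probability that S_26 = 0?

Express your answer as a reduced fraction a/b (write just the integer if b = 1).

To return to 0 after 26 steps: need exactly 13 steps of +1 and 13 of -1.
Favorable paths: C(26,13) = 10400600
Total paths: 2^26 = 67108864
P = 10400600/67108864 = 1300075/8388608

Answer: 1300075/8388608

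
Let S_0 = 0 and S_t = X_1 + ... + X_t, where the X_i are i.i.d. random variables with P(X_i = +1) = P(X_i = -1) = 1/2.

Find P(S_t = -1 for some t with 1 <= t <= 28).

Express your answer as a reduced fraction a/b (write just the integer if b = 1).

Answer: 28539857/33554432

Derivation:
Count via complement. Let g(t,s) = #length-t paths at position s with S_1..S_t all ≠ -1.
g(t,s) = g(t-1,s-1) + g(t-1,s+1) for s ≠ -1; g(t,-1) = 0.
t=0: g(0,0)=1
t=1: g(1,1)=1
t=2: g(2,0)=1 g(2,2)=1
t=3: g(3,1)=2 g(3,3)=1
t=4: g(4,0)=2 g(4,2)=3 g(4,4)=1
t=5: g(5,1)=5 g(5,3)=4 g(5,5)=1
t=6: g(6,0)=5 g(6,2)=9 g(6,4)=5 g(6,6)=1
t=7: g(7,1)=14 g(7,3)=14 g(7,5)=6 g(7,7)=1
t=8: g(8,0)=14 g(8,2)=28 g(8,4)=20 g(8,6)=7 g(8,8)=1
t=9: g(9,1)=42 g(9,3)=48 g(9,5)=27 g(9,7)=8 g(9,9)=1
t=10: g(10,0)=42 g(10,2)=90 g(10,4)=75 g(10,6)=35 g(10,8)=9 g(10,10)=1
t=11: g(11,1)=132 g(11,3)=165 g(11,5)=110 g(11,7)=44 g(11,9)=10 g(11,11)=1
t=12: g(12,0)=132 g(12,2)=297 g(12,4)=275 g(12,6)=154 g(12,8)=54 g(12,10)=11 g(12,12)=1
t=13: g(13,1)=429 g(13,3)=572 g(13,5)=429 g(13,7)=208 g(13,9)=65 g(13,11)=12 g(13,13)=1
t=14: g(14,0)=429 g(14,2)=1001 g(14,4)=1001 g(14,6)=637 g(14,8)=273 g(14,10)=77 g(14,12)=13 g(14,14)=1
t=15: g(15,1)=1430 g(15,3)=2002 g(15,5)=1638 g(15,7)=910 g(15,9)=350 g(15,11)=90 g(15,13)=14 g(15,15)=1
t=16: g(16,0)=1430 g(16,2)=3432 g(16,4)=3640 g(16,6)=2548 g(16,8)=1260 g(16,10)=440 g(16,12)=104 g(16,14)=15 g(16,16)=1
t=17: g(17,1)=4862 g(17,3)=7072 g(17,5)=6188 g(17,7)=3808 g(17,9)=1700 g(17,11)=544 g(17,13)=119 g(17,15)=16 g(17,17)=1
t=18: g(18,0)=4862 g(18,2)=11934 g(18,4)=13260 g(18,6)=9996 g(18,8)=5508 g(18,10)=2244 g(18,12)=663 g(18,14)=135 g(18,16)=17 g(18,18)=1
t=19: g(19,1)=16796 g(19,3)=25194 g(19,5)=23256 g(19,7)=15504 g(19,9)=7752 g(19,11)=2907 g(19,13)=798 g(19,15)=152 g(19,17)=18 g(19,19)=1
t=20: g(20,0)=16796 g(20,2)=41990 g(20,4)=48450 g(20,6)=38760 g(20,8)=23256 g(20,10)=10659 g(20,12)=3705 g(20,14)=950 g(20,16)=170 g(20,18)=19 g(20,20)=1
t=21: g(21,1)=58786 g(21,3)=90440 g(21,5)=87210 g(21,7)=62016 g(21,9)=33915 g(21,11)=14364 g(21,13)=4655 g(21,15)=1120 g(21,17)=189 g(21,19)=20 g(21,21)=1
t=22: g(22,0)=58786 g(22,2)=149226 g(22,4)=177650 g(22,6)=149226 g(22,8)=95931 g(22,10)=48279 g(22,12)=19019 g(22,14)=5775 g(22,16)=1309 g(22,18)=209 g(22,20)=21 g(22,22)=1
t=23: g(23,1)=208012 g(23,3)=326876 g(23,5)=326876 g(23,7)=245157 g(23,9)=144210 g(23,11)=67298 g(23,13)=24794 g(23,15)=7084 g(23,17)=1518 g(23,19)=230 g(23,21)=22 g(23,23)=1
t=24: g(24,0)=208012 g(24,2)=534888 g(24,4)=653752 g(24,6)=572033 g(24,8)=389367 g(24,10)=211508 g(24,12)=92092 g(24,14)=31878 g(24,16)=8602 g(24,18)=1748 g(24,20)=252 g(24,22)=23 g(24,24)=1
t=25: g(25,1)=742900 g(25,3)=1188640 g(25,5)=1225785 g(25,7)=961400 g(25,9)=600875 g(25,11)=303600 g(25,13)=123970 g(25,15)=40480 g(25,17)=10350 g(25,19)=2000 g(25,21)=275 g(25,23)=24 g(25,25)=1
t=26: g(26,0)=742900 g(26,2)=1931540 g(26,4)=2414425 g(26,6)=2187185 g(26,8)=1562275 g(26,10)=904475 g(26,12)=427570 g(26,14)=164450 g(26,16)=50830 g(26,18)=12350 g(26,20)=2275 g(26,22)=299 g(26,24)=25 g(26,26)=1
t=27: g(27,1)=2674440 g(27,3)=4345965 g(27,5)=4601610 g(27,7)=3749460 g(27,9)=2466750 g(27,11)=1332045 g(27,13)=592020 g(27,15)=215280 g(27,17)=63180 g(27,19)=14625 g(27,21)=2574 g(27,23)=324 g(27,25)=26 g(27,27)=1
t=28: g(28,0)=2674440 g(28,2)=7020405 g(28,4)=8947575 g(28,6)=8351070 g(28,8)=6216210 g(28,10)=3798795 g(28,12)=1924065 g(28,14)=807300 g(28,16)=278460 g(28,18)=77805 g(28,20)=17199 g(28,22)=2898 g(28,24)=350 g(28,26)=27 g(28,28)=1
Paths never hitting -1: Σ_s g(28,s) = 40116600
Paths hitting -1: 2^28 - 40116600 = 228318856
P = 228318856/268435456 = 28539857/33554432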